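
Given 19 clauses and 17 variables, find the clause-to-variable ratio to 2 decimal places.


Clause-to-variable ratio = clauses / variables.
19 / 17 = 1.12.

1.12


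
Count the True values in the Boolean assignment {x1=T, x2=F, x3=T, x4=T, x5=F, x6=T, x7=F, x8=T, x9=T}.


The weight is the number of variables assigned True.
True variables: x1, x3, x4, x6, x8, x9.
Weight = 6.

6


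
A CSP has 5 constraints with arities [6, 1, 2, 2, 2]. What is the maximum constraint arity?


The arities are: 6, 1, 2, 2, 2.
Scan for the maximum value.
Maximum arity = 6.

6


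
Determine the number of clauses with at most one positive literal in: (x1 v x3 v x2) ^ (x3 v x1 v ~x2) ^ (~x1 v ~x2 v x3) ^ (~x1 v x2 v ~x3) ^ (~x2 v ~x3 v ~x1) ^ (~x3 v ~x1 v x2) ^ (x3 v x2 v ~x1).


A Horn clause has at most one positive literal.
Clause 1: 3 positive lit(s) -> not Horn
Clause 2: 2 positive lit(s) -> not Horn
Clause 3: 1 positive lit(s) -> Horn
Clause 4: 1 positive lit(s) -> Horn
Clause 5: 0 positive lit(s) -> Horn
Clause 6: 1 positive lit(s) -> Horn
Clause 7: 2 positive lit(s) -> not Horn
Total Horn clauses = 4.

4


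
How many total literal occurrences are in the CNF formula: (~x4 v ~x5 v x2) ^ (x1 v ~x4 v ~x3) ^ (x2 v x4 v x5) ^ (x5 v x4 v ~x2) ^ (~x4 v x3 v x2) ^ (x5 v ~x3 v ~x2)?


Clause lengths: 3, 3, 3, 3, 3, 3.
Sum = 3 + 3 + 3 + 3 + 3 + 3 = 18.

18


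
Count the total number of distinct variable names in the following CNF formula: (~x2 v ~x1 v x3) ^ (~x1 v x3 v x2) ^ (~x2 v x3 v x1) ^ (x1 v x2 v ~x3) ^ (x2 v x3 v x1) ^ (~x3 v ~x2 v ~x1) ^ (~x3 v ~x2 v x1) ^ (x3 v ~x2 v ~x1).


Identify each distinct variable in the formula.
Variables found: x1, x2, x3.
Total distinct variables = 3.

3


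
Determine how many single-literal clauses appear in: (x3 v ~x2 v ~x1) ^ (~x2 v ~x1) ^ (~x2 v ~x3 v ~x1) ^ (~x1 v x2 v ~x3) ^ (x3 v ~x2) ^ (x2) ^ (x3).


A unit clause contains exactly one literal.
Unit clauses found: (x2), (x3).
Count = 2.

2


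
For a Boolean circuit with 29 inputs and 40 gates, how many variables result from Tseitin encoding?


The Tseitin transformation introduces one auxiliary variable per gate.
Total variables = inputs + gates = 29 + 40 = 69.

69


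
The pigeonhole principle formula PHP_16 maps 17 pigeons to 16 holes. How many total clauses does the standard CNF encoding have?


The PHP encoding has two parts:
1) At-least-one-hole clauses: 17 (one per pigeon, each with 16 literals).
2) At-most-one-pigeon-per-hole clauses: 16 holes * C(17,2) = 16 * 136 = 2176.
Total clauses = 17 + 2176 = 2193.

2193


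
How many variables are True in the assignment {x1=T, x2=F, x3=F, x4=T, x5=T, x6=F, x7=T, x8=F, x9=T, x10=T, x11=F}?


The weight is the number of variables assigned True.
True variables: x1, x4, x5, x7, x9, x10.
Weight = 6.

6


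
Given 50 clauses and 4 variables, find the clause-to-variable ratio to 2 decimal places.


Clause-to-variable ratio = clauses / variables.
50 / 4 = 12.5.

12.5


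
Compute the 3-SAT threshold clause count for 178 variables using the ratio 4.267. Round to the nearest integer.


The 3-SAT phase transition occurs at approximately 4.267 clauses per variable.
m = 4.267 * 178 = 759.526.
Rounded to nearest integer: 760.

760


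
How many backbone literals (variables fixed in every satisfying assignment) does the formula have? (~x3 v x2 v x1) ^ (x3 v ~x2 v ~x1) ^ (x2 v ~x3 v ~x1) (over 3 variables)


Find all satisfying assignments: 5 model(s).
Check which variables have the same value in every model.
No variable is fixed across all models.
Backbone size = 0.

0


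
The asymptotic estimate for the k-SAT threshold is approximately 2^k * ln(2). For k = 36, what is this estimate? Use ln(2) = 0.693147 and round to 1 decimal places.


Using the asymptotic formula: threshold ~ 2^k * ln(2).
2^36 = 68719476736.
68719476736 * 0.693147 = 47632699141.1.

47632699141.1


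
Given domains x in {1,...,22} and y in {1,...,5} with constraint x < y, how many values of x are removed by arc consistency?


For the constraint x < y, x needs a supporting value in y's domain.
x can be at most 4 (one less than y's maximum).
Valid x values from domain: 4 out of 22.
Pruned = 22 - 4 = 18.

18


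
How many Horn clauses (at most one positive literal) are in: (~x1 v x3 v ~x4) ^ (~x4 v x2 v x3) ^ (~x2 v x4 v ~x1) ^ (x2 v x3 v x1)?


A Horn clause has at most one positive literal.
Clause 1: 1 positive lit(s) -> Horn
Clause 2: 2 positive lit(s) -> not Horn
Clause 3: 1 positive lit(s) -> Horn
Clause 4: 3 positive lit(s) -> not Horn
Total Horn clauses = 2.

2


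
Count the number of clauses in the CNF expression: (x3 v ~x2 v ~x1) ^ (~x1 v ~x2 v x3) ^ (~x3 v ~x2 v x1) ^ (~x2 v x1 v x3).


Each group enclosed in parentheses joined by ^ is one clause.
Counting the conjuncts: 4 clauses.

4


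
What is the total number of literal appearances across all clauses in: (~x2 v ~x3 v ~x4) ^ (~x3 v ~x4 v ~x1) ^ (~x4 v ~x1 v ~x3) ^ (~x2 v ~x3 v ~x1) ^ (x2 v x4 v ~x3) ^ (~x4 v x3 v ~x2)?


Clause lengths: 3, 3, 3, 3, 3, 3.
Sum = 3 + 3 + 3 + 3 + 3 + 3 = 18.

18


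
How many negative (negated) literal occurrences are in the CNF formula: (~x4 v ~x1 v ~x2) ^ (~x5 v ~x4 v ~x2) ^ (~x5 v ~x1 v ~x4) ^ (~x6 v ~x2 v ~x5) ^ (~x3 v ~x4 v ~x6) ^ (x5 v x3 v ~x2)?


Scan each clause for negated literals.
Clause 1: 3 negative; Clause 2: 3 negative; Clause 3: 3 negative; Clause 4: 3 negative; Clause 5: 3 negative; Clause 6: 1 negative.
Total negative literal occurrences = 16.

16


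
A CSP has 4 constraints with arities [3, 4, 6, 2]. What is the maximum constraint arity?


The arities are: 3, 4, 6, 2.
Scan for the maximum value.
Maximum arity = 6.

6


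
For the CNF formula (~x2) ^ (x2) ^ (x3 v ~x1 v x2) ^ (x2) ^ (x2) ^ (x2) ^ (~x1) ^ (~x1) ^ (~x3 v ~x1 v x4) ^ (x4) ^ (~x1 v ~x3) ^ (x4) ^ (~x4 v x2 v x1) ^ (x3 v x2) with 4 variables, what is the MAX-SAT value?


Enumerate all 16 truth assignments.
For each, count how many of the 14 clauses are satisfied.
The formula is not fully satisfiable, so the maximum is below 14.
Maximum simultaneously satisfiable clauses = 13.

13


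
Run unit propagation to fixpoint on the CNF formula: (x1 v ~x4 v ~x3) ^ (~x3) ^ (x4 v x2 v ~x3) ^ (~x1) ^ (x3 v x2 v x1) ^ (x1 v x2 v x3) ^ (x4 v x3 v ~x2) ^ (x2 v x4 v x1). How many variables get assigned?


Unit propagation repeatedly assigns the literal in any unit clause, then simplifies.
Assignments in order: x3 = F, x1 = F, x2 = T, x4 = T.
No further unit clauses remain.
Total variables assigned = 4.

4


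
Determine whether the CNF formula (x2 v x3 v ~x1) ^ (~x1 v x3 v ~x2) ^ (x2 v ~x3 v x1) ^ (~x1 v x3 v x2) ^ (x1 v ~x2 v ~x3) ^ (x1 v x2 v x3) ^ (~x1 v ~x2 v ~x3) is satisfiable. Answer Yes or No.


Check all 8 possible truth assignments.
Number of satisfying assignments found: 2.
The formula is satisfiable.

Yes


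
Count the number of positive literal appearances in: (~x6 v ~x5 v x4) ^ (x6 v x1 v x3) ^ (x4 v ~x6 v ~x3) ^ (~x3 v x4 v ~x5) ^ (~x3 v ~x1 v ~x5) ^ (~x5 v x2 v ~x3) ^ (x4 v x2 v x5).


Scan each clause for unnegated literals.
Clause 1: 1 positive; Clause 2: 3 positive; Clause 3: 1 positive; Clause 4: 1 positive; Clause 5: 0 positive; Clause 6: 1 positive; Clause 7: 3 positive.
Total positive literal occurrences = 10.

10


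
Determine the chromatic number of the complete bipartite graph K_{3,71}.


K_{3,71} is bipartite by definition: the two parts are independent sets, with every edge crossing between them.
Color all vertices in one part with color 1 and all vertices in the other part with color 2.
Since the graph has at least one edge, one color does not suffice.
Chromatic number = 2.

2


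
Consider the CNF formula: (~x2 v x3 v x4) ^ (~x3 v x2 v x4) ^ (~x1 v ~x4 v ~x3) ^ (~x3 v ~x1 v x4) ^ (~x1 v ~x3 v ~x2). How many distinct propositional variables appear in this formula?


Identify each distinct variable in the formula.
Variables found: x1, x2, x3, x4.
Total distinct variables = 4.

4


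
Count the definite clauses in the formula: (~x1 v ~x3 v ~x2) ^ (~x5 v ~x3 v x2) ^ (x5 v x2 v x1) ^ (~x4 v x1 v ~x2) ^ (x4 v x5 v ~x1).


A definite clause has exactly one positive literal.
Clause 1: 0 positive -> not definite
Clause 2: 1 positive -> definite
Clause 3: 3 positive -> not definite
Clause 4: 1 positive -> definite
Clause 5: 2 positive -> not definite
Definite clause count = 2.

2


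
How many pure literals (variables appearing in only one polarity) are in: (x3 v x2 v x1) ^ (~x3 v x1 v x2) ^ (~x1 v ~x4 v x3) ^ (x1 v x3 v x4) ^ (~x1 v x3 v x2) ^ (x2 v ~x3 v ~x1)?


A pure literal appears in only one polarity across all clauses.
Pure literals: x2 (positive only).
Count = 1.

1


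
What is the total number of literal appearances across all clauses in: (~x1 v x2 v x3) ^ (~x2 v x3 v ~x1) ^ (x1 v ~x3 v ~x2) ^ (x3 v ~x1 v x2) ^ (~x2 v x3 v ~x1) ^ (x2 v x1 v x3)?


Clause lengths: 3, 3, 3, 3, 3, 3.
Sum = 3 + 3 + 3 + 3 + 3 + 3 = 18.

18


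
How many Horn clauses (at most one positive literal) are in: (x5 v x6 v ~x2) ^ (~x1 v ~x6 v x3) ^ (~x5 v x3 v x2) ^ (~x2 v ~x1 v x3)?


A Horn clause has at most one positive literal.
Clause 1: 2 positive lit(s) -> not Horn
Clause 2: 1 positive lit(s) -> Horn
Clause 3: 2 positive lit(s) -> not Horn
Clause 4: 1 positive lit(s) -> Horn
Total Horn clauses = 2.

2


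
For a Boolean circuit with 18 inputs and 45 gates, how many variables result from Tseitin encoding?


The Tseitin transformation introduces one auxiliary variable per gate.
Total variables = inputs + gates = 18 + 45 = 63.

63


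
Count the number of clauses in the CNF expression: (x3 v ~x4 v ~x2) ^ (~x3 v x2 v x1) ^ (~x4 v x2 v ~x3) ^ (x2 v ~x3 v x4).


Each group enclosed in parentheses joined by ^ is one clause.
Counting the conjuncts: 4 clauses.

4


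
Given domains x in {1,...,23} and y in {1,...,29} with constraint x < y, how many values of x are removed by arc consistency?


For the constraint x < y, x needs a supporting value in y's domain.
x can be at most 28 (one less than y's maximum).
Valid x values from domain: 23 out of 23.
Pruned = 23 - 23 = 0.

0


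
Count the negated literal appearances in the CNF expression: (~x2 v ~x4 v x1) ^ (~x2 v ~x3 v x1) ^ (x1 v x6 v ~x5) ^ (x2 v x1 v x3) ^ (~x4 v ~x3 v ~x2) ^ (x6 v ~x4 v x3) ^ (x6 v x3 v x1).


Scan each clause for negated literals.
Clause 1: 2 negative; Clause 2: 2 negative; Clause 3: 1 negative; Clause 4: 0 negative; Clause 5: 3 negative; Clause 6: 1 negative; Clause 7: 0 negative.
Total negative literal occurrences = 9.

9


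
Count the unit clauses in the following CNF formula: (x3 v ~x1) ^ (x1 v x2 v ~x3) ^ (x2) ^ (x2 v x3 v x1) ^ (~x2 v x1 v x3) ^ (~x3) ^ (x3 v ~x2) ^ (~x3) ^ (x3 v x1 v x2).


A unit clause contains exactly one literal.
Unit clauses found: (x2), (~x3), (~x3).
Count = 3.

3


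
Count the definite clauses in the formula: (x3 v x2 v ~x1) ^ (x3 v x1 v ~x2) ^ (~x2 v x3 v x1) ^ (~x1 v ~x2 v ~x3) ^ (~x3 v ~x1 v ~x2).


A definite clause has exactly one positive literal.
Clause 1: 2 positive -> not definite
Clause 2: 2 positive -> not definite
Clause 3: 2 positive -> not definite
Clause 4: 0 positive -> not definite
Clause 5: 0 positive -> not definite
Definite clause count = 0.

0


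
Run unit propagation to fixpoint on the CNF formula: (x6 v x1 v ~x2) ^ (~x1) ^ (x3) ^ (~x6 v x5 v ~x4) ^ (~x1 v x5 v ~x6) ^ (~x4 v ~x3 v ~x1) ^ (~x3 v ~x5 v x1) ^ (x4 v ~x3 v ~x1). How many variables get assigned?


Unit propagation repeatedly assigns the literal in any unit clause, then simplifies.
Assignments in order: x1 = F, x3 = T, x5 = F.
No further unit clauses remain.
Total variables assigned = 3.

3


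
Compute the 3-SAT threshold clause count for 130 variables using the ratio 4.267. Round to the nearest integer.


The 3-SAT phase transition occurs at approximately 4.267 clauses per variable.
m = 4.267 * 130 = 554.71.
Rounded to nearest integer: 555.

555


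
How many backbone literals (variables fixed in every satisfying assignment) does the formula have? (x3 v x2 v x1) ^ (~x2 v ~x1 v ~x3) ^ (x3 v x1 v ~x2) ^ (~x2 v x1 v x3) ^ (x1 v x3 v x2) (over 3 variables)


Find all satisfying assignments: 5 model(s).
Check which variables have the same value in every model.
No variable is fixed across all models.
Backbone size = 0.

0


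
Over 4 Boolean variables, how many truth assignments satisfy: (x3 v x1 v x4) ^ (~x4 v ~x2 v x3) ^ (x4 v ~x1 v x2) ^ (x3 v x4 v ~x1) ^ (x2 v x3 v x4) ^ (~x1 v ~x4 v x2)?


Enumerate all 16 truth assignments over 4 variables.
Test each against every clause.
Satisfying assignments found: 7.

7


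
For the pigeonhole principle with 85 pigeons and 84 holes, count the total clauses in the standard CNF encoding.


The PHP encoding has two parts:
1) At-least-one-hole clauses: 85 (one per pigeon, each with 84 literals).
2) At-most-one-pigeon-per-hole clauses: 84 holes * C(85,2) = 84 * 3570 = 299880.
Total clauses = 85 + 299880 = 299965.

299965


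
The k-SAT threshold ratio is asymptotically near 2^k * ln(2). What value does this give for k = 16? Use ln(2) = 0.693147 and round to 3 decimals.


Using the asymptotic formula: threshold ~ 2^k * ln(2).
2^16 = 65536.
65536 * 0.693147 = 45426.082.

45426.082


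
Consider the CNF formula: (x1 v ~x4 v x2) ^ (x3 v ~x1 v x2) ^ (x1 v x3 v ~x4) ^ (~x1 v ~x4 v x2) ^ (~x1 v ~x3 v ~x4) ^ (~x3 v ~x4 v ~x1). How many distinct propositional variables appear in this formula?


Identify each distinct variable in the formula.
Variables found: x1, x2, x3, x4.
Total distinct variables = 4.

4


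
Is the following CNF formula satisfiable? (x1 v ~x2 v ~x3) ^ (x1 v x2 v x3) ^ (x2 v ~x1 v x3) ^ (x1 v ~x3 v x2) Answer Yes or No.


Check all 8 possible truth assignments.
Number of satisfying assignments found: 4.
The formula is satisfiable.

Yes


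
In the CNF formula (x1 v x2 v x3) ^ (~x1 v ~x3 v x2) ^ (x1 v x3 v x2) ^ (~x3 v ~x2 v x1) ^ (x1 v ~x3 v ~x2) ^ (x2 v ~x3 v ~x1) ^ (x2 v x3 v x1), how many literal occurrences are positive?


Scan each clause for unnegated literals.
Clause 1: 3 positive; Clause 2: 1 positive; Clause 3: 3 positive; Clause 4: 1 positive; Clause 5: 1 positive; Clause 6: 1 positive; Clause 7: 3 positive.
Total positive literal occurrences = 13.

13


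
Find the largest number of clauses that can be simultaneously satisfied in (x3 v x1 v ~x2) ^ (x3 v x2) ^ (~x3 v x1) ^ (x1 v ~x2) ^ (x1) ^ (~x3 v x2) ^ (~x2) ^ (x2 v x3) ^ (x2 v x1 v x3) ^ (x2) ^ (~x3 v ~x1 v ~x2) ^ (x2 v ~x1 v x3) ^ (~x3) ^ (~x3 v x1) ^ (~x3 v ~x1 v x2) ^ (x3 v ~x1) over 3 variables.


Enumerate all 8 truth assignments.
For each, count how many of the 16 clauses are satisfied.
The formula is not fully satisfiable, so the maximum is below 16.
Maximum simultaneously satisfiable clauses = 14.

14


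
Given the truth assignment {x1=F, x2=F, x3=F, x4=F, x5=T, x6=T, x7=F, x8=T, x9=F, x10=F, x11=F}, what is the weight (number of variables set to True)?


The weight is the number of variables assigned True.
True variables: x5, x6, x8.
Weight = 3.

3


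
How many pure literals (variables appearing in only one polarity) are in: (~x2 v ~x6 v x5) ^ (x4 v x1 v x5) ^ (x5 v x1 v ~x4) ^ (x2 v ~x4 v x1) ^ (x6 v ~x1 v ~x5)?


A pure literal appears in only one polarity across all clauses.
No pure literals found.
Count = 0.

0


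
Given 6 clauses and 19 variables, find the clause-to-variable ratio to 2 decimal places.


Clause-to-variable ratio = clauses / variables.
6 / 19 = 0.32.

0.32


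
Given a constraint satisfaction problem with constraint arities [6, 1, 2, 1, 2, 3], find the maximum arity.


The arities are: 6, 1, 2, 1, 2, 3.
Scan for the maximum value.
Maximum arity = 6.

6


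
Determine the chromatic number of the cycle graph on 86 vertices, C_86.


A cycle on an even number of vertices is bipartite: alternate two colors around the cycle.
Since 86 is even, two colors suffice, and at least two are needed because the graph has edges.
Chromatic number = 2.

2


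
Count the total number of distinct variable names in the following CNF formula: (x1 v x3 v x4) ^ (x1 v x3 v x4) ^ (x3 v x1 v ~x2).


Identify each distinct variable in the formula.
Variables found: x1, x2, x3, x4.
Total distinct variables = 4.

4


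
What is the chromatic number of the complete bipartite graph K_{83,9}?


K_{83,9} is bipartite by definition: the two parts are independent sets, with every edge crossing between them.
Color all vertices in one part with color 1 and all vertices in the other part with color 2.
Since the graph has at least one edge, one color does not suffice.
Chromatic number = 2.

2


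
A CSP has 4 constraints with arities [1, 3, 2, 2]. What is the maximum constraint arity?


The arities are: 1, 3, 2, 2.
Scan for the maximum value.
Maximum arity = 3.

3


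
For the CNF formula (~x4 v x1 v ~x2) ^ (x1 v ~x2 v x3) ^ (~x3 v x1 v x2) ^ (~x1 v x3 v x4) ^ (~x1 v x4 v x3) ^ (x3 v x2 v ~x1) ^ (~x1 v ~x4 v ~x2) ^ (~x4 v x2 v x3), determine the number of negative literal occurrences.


Scan each clause for negated literals.
Clause 1: 2 negative; Clause 2: 1 negative; Clause 3: 1 negative; Clause 4: 1 negative; Clause 5: 1 negative; Clause 6: 1 negative; Clause 7: 3 negative; Clause 8: 1 negative.
Total negative literal occurrences = 11.

11


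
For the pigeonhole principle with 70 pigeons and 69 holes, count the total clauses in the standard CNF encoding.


The PHP encoding has two parts:
1) At-least-one-hole clauses: 70 (one per pigeon, each with 69 literals).
2) At-most-one-pigeon-per-hole clauses: 69 holes * C(70,2) = 69 * 2415 = 166635.
Total clauses = 70 + 166635 = 166705.

166705


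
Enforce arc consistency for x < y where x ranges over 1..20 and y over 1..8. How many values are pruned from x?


For the constraint x < y, x needs a supporting value in y's domain.
x can be at most 7 (one less than y's maximum).
Valid x values from domain: 7 out of 20.
Pruned = 20 - 7 = 13.

13


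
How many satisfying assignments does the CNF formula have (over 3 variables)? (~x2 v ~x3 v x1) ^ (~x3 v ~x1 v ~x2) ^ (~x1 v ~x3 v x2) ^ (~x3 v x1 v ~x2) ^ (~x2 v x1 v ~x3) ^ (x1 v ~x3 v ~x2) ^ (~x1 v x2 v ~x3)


Enumerate all 8 truth assignments over 3 variables.
Test each against every clause.
Satisfying assignments found: 5.

5


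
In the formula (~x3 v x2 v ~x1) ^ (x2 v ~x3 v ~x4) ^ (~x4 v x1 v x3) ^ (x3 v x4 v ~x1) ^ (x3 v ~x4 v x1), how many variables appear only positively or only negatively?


A pure literal appears in only one polarity across all clauses.
Pure literals: x2 (positive only).
Count = 1.

1


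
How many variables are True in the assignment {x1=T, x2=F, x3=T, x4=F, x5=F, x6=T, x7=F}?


The weight is the number of variables assigned True.
True variables: x1, x3, x6.
Weight = 3.

3


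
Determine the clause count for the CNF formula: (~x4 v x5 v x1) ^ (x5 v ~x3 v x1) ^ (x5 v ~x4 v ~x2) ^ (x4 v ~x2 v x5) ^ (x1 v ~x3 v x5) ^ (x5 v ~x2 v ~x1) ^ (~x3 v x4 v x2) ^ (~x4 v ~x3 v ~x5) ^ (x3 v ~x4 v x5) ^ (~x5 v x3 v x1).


Each group enclosed in parentheses joined by ^ is one clause.
Counting the conjuncts: 10 clauses.

10


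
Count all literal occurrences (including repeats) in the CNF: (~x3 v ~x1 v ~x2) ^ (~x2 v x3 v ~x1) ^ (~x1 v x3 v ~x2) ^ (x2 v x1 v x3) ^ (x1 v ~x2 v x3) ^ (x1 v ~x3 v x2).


Clause lengths: 3, 3, 3, 3, 3, 3.
Sum = 3 + 3 + 3 + 3 + 3 + 3 = 18.

18


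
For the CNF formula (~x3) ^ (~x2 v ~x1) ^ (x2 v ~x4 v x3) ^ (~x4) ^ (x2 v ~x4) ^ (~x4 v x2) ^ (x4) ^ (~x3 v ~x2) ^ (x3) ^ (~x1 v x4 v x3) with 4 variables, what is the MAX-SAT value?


Enumerate all 16 truth assignments.
For each, count how many of the 10 clauses are satisfied.
The formula is not fully satisfiable, so the maximum is below 10.
Maximum simultaneously satisfiable clauses = 8.

8


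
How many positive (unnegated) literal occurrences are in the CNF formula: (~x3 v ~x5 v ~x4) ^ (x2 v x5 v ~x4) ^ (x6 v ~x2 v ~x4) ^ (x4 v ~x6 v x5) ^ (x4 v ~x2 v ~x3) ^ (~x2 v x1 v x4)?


Scan each clause for unnegated literals.
Clause 1: 0 positive; Clause 2: 2 positive; Clause 3: 1 positive; Clause 4: 2 positive; Clause 5: 1 positive; Clause 6: 2 positive.
Total positive literal occurrences = 8.

8


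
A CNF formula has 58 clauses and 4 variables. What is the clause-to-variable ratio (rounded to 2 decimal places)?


Clause-to-variable ratio = clauses / variables.
58 / 4 = 14.5.

14.5


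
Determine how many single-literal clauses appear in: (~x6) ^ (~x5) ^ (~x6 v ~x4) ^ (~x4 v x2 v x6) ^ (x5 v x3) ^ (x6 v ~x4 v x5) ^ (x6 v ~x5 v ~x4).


A unit clause contains exactly one literal.
Unit clauses found: (~x6), (~x5).
Count = 2.

2


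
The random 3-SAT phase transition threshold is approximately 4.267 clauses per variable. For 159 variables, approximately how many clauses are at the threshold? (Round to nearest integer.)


The 3-SAT phase transition occurs at approximately 4.267 clauses per variable.
m = 4.267 * 159 = 678.453.
Rounded to nearest integer: 678.

678


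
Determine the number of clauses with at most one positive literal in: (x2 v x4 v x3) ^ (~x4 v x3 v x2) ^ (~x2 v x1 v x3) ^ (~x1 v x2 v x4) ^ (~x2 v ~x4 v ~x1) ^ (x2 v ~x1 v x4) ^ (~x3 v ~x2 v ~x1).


A Horn clause has at most one positive literal.
Clause 1: 3 positive lit(s) -> not Horn
Clause 2: 2 positive lit(s) -> not Horn
Clause 3: 2 positive lit(s) -> not Horn
Clause 4: 2 positive lit(s) -> not Horn
Clause 5: 0 positive lit(s) -> Horn
Clause 6: 2 positive lit(s) -> not Horn
Clause 7: 0 positive lit(s) -> Horn
Total Horn clauses = 2.

2


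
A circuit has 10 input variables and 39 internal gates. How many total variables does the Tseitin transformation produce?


The Tseitin transformation introduces one auxiliary variable per gate.
Total variables = inputs + gates = 10 + 39 = 49.

49


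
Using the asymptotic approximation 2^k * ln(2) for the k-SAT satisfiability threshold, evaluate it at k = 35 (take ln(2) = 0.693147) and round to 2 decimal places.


Using the asymptotic formula: threshold ~ 2^k * ln(2).
2^35 = 34359738368.
34359738368 * 0.693147 = 23816349570.56.

23816349570.56


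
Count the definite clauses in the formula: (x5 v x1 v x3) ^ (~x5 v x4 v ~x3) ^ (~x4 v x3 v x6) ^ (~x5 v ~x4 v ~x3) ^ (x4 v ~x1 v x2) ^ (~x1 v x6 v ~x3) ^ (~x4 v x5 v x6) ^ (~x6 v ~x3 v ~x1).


A definite clause has exactly one positive literal.
Clause 1: 3 positive -> not definite
Clause 2: 1 positive -> definite
Clause 3: 2 positive -> not definite
Clause 4: 0 positive -> not definite
Clause 5: 2 positive -> not definite
Clause 6: 1 positive -> definite
Clause 7: 2 positive -> not definite
Clause 8: 0 positive -> not definite
Definite clause count = 2.

2


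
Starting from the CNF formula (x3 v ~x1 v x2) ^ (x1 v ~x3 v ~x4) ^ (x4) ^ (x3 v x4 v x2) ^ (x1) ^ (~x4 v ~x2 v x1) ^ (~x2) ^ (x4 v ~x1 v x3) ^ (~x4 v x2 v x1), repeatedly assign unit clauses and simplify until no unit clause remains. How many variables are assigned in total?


Unit propagation repeatedly assigns the literal in any unit clause, then simplifies.
Assignments in order: x4 = T, x1 = T, x2 = F, x3 = T.
No further unit clauses remain.
Total variables assigned = 4.

4


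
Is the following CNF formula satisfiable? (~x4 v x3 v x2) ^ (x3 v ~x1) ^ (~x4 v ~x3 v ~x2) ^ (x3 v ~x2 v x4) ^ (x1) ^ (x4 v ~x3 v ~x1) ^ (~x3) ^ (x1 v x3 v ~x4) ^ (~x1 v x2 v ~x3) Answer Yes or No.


Check all 16 possible truth assignments.
Number of satisfying assignments found: 0.
The formula is unsatisfiable.

No


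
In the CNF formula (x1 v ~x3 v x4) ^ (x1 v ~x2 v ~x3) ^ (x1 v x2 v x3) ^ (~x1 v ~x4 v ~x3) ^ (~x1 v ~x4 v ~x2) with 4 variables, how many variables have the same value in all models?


Find all satisfying assignments: 8 model(s).
Check which variables have the same value in every model.
No variable is fixed across all models.
Backbone size = 0.

0


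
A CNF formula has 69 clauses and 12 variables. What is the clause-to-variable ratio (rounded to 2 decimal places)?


Clause-to-variable ratio = clauses / variables.
69 / 12 = 5.75.

5.75


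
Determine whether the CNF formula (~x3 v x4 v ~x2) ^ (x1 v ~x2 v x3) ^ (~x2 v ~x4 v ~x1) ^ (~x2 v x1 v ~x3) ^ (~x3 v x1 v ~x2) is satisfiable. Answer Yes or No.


Check all 16 possible truth assignments.
Number of satisfying assignments found: 9.
The formula is satisfiable.

Yes


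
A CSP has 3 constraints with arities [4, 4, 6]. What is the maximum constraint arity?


The arities are: 4, 4, 6.
Scan for the maximum value.
Maximum arity = 6.

6


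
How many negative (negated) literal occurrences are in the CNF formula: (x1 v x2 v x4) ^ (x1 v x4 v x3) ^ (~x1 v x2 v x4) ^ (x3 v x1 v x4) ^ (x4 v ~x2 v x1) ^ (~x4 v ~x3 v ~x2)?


Scan each clause for negated literals.
Clause 1: 0 negative; Clause 2: 0 negative; Clause 3: 1 negative; Clause 4: 0 negative; Clause 5: 1 negative; Clause 6: 3 negative.
Total negative literal occurrences = 5.

5


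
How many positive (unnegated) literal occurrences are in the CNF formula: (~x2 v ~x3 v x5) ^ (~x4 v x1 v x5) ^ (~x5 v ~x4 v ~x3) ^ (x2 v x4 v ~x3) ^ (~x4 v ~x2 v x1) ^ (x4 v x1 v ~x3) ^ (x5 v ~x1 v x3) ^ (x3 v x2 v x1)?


Scan each clause for unnegated literals.
Clause 1: 1 positive; Clause 2: 2 positive; Clause 3: 0 positive; Clause 4: 2 positive; Clause 5: 1 positive; Clause 6: 2 positive; Clause 7: 2 positive; Clause 8: 3 positive.
Total positive literal occurrences = 13.

13


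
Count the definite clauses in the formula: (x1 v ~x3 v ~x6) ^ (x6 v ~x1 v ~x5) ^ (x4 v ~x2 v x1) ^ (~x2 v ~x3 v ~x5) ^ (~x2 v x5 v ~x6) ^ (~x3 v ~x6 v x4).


A definite clause has exactly one positive literal.
Clause 1: 1 positive -> definite
Clause 2: 1 positive -> definite
Clause 3: 2 positive -> not definite
Clause 4: 0 positive -> not definite
Clause 5: 1 positive -> definite
Clause 6: 1 positive -> definite
Definite clause count = 4.

4


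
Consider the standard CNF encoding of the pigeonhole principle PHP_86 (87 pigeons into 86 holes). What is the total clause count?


The PHP encoding has two parts:
1) At-least-one-hole clauses: 87 (one per pigeon, each with 86 literals).
2) At-most-one-pigeon-per-hole clauses: 86 holes * C(87,2) = 86 * 3741 = 321726.
Total clauses = 87 + 321726 = 321813.

321813


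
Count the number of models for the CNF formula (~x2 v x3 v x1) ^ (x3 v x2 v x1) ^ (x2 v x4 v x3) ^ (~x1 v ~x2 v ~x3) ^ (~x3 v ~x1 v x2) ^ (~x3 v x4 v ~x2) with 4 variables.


Enumerate all 16 truth assignments over 4 variables.
Test each against every clause.
Satisfying assignments found: 6.

6


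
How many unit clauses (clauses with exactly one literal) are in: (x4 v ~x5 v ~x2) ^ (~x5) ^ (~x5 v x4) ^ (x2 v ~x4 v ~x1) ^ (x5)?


A unit clause contains exactly one literal.
Unit clauses found: (~x5), (x5).
Count = 2.

2


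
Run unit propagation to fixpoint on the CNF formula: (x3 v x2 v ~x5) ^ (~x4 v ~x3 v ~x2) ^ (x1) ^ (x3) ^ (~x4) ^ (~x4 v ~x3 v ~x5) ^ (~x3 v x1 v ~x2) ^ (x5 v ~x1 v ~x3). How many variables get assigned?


Unit propagation repeatedly assigns the literal in any unit clause, then simplifies.
Assignments in order: x1 = T, x3 = T, x4 = F, x5 = T.
No further unit clauses remain.
Total variables assigned = 4.

4


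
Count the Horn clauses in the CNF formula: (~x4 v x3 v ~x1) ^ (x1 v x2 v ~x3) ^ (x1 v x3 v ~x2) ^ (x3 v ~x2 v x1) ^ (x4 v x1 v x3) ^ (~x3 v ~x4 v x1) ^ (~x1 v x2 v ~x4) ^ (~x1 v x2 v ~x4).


A Horn clause has at most one positive literal.
Clause 1: 1 positive lit(s) -> Horn
Clause 2: 2 positive lit(s) -> not Horn
Clause 3: 2 positive lit(s) -> not Horn
Clause 4: 2 positive lit(s) -> not Horn
Clause 5: 3 positive lit(s) -> not Horn
Clause 6: 1 positive lit(s) -> Horn
Clause 7: 1 positive lit(s) -> Horn
Clause 8: 1 positive lit(s) -> Horn
Total Horn clauses = 4.

4


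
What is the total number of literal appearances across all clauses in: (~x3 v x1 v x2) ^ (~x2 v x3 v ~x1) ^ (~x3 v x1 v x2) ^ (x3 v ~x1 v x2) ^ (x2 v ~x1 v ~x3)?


Clause lengths: 3, 3, 3, 3, 3.
Sum = 3 + 3 + 3 + 3 + 3 = 15.

15


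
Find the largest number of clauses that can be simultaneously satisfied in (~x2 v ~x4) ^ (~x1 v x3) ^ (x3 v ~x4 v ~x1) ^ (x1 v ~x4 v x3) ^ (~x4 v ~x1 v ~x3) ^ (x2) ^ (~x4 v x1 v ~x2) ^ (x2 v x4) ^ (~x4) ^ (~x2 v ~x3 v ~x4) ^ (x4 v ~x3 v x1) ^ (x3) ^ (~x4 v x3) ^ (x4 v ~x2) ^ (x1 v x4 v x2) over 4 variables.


Enumerate all 16 truth assignments.
For each, count how many of the 15 clauses are satisfied.
The formula is not fully satisfiable, so the maximum is below 15.
Maximum simultaneously satisfiable clauses = 14.

14


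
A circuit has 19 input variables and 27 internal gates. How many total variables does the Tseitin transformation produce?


The Tseitin transformation introduces one auxiliary variable per gate.
Total variables = inputs + gates = 19 + 27 = 46.

46


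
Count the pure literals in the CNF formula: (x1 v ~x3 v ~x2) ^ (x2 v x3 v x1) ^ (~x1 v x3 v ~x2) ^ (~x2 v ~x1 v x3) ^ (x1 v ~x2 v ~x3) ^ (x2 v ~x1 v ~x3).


A pure literal appears in only one polarity across all clauses.
No pure literals found.
Count = 0.

0


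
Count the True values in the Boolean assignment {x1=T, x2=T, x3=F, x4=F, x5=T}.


The weight is the number of variables assigned True.
True variables: x1, x2, x5.
Weight = 3.

3


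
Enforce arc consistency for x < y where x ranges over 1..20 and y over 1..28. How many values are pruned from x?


For the constraint x < y, x needs a supporting value in y's domain.
x can be at most 27 (one less than y's maximum).
Valid x values from domain: 20 out of 20.
Pruned = 20 - 20 = 0.

0


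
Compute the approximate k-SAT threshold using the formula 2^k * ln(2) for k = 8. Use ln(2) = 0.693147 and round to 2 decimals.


Using the asymptotic formula: threshold ~ 2^k * ln(2).
2^8 = 256.
256 * 0.693147 = 177.45.

177.45


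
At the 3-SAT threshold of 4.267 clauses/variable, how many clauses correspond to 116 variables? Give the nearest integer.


The 3-SAT phase transition occurs at approximately 4.267 clauses per variable.
m = 4.267 * 116 = 494.972.
Rounded to nearest integer: 495.

495


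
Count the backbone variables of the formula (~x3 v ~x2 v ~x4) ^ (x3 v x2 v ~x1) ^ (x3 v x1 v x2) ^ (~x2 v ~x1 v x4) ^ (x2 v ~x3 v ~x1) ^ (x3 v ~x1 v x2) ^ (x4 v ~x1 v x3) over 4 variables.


Find all satisfying assignments: 6 model(s).
Check which variables have the same value in every model.
No variable is fixed across all models.
Backbone size = 0.

0


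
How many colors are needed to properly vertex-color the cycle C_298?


A cycle on an even number of vertices is bipartite: alternate two colors around the cycle.
Since 298 is even, two colors suffice, and at least two are needed because the graph has edges.
Chromatic number = 2.

2


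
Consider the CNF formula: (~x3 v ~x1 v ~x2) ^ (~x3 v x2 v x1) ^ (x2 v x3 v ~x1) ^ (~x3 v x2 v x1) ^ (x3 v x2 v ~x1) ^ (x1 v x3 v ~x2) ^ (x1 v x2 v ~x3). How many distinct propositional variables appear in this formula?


Identify each distinct variable in the formula.
Variables found: x1, x2, x3.
Total distinct variables = 3.

3


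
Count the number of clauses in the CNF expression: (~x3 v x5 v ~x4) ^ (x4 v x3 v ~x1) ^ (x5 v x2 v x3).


Each group enclosed in parentheses joined by ^ is one clause.
Counting the conjuncts: 3 clauses.

3


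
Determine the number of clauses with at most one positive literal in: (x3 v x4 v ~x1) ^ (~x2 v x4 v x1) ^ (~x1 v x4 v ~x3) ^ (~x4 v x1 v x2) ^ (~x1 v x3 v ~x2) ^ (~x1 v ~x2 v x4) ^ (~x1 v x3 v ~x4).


A Horn clause has at most one positive literal.
Clause 1: 2 positive lit(s) -> not Horn
Clause 2: 2 positive lit(s) -> not Horn
Clause 3: 1 positive lit(s) -> Horn
Clause 4: 2 positive lit(s) -> not Horn
Clause 5: 1 positive lit(s) -> Horn
Clause 6: 1 positive lit(s) -> Horn
Clause 7: 1 positive lit(s) -> Horn
Total Horn clauses = 4.

4


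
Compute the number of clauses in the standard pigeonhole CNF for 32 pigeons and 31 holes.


The PHP encoding has two parts:
1) At-least-one-hole clauses: 32 (one per pigeon, each with 31 literals).
2) At-most-one-pigeon-per-hole clauses: 31 holes * C(32,2) = 31 * 496 = 15376.
Total clauses = 32 + 15376 = 15408.

15408


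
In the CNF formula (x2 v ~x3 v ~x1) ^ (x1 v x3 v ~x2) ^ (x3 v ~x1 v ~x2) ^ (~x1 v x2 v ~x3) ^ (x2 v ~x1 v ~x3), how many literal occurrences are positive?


Scan each clause for unnegated literals.
Clause 1: 1 positive; Clause 2: 2 positive; Clause 3: 1 positive; Clause 4: 1 positive; Clause 5: 1 positive.
Total positive literal occurrences = 6.

6


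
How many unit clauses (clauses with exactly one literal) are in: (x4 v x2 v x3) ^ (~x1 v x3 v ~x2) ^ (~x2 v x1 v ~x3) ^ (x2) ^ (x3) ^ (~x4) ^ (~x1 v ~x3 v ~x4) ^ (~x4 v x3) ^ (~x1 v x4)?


A unit clause contains exactly one literal.
Unit clauses found: (x2), (x3), (~x4).
Count = 3.

3


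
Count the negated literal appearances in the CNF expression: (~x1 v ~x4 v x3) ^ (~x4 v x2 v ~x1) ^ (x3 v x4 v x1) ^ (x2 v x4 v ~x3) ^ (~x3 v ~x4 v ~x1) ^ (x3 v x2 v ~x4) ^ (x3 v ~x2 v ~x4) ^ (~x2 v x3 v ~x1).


Scan each clause for negated literals.
Clause 1: 2 negative; Clause 2: 2 negative; Clause 3: 0 negative; Clause 4: 1 negative; Clause 5: 3 negative; Clause 6: 1 negative; Clause 7: 2 negative; Clause 8: 2 negative.
Total negative literal occurrences = 13.

13


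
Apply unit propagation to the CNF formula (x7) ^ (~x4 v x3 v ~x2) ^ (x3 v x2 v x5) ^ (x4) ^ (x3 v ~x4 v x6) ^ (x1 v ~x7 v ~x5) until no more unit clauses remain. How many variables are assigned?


Unit propagation repeatedly assigns the literal in any unit clause, then simplifies.
Assignments in order: x7 = T, x4 = T.
No further unit clauses remain.
Total variables assigned = 2.

2


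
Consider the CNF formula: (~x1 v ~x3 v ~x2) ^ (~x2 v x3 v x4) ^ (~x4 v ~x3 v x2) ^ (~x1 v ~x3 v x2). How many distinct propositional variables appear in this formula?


Identify each distinct variable in the formula.
Variables found: x1, x2, x3, x4.
Total distinct variables = 4.

4


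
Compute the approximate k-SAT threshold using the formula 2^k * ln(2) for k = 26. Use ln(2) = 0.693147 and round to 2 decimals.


Using the asymptotic formula: threshold ~ 2^k * ln(2).
2^26 = 67108864.
67108864 * 0.693147 = 46516307.76.

46516307.76


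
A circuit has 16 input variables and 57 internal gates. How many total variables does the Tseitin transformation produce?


The Tseitin transformation introduces one auxiliary variable per gate.
Total variables = inputs + gates = 16 + 57 = 73.

73


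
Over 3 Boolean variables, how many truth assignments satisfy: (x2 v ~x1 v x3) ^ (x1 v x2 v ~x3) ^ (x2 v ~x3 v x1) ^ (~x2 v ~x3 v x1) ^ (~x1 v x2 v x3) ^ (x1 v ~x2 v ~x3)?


Enumerate all 8 truth assignments over 3 variables.
Test each against every clause.
Satisfying assignments found: 5.

5


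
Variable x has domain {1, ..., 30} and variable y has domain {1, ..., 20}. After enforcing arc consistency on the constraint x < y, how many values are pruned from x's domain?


For the constraint x < y, x needs a supporting value in y's domain.
x can be at most 19 (one less than y's maximum).
Valid x values from domain: 19 out of 30.
Pruned = 30 - 19 = 11.

11


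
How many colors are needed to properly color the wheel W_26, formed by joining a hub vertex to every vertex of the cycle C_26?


W_26 consists of the cycle C_26 together with a hub vertex adjacent to every cycle vertex.
The cycle C_26 needs 2 colors (even cycle -> 2).
The hub is adjacent to every cycle vertex, so it must receive a new color distinct from all of them.
Chromatic number = 2 + 1 = 3.

3


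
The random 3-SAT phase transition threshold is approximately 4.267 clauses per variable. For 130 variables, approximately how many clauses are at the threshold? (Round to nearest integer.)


The 3-SAT phase transition occurs at approximately 4.267 clauses per variable.
m = 4.267 * 130 = 554.71.
Rounded to nearest integer: 555.

555


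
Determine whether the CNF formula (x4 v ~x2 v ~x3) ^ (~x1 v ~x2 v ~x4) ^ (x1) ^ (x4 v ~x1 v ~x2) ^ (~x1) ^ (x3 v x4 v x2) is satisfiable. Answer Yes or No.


Check all 16 possible truth assignments.
Number of satisfying assignments found: 0.
The formula is unsatisfiable.

No


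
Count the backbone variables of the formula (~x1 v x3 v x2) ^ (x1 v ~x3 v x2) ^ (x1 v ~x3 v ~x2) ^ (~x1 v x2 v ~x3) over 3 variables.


Find all satisfying assignments: 4 model(s).
Check which variables have the same value in every model.
No variable is fixed across all models.
Backbone size = 0.

0


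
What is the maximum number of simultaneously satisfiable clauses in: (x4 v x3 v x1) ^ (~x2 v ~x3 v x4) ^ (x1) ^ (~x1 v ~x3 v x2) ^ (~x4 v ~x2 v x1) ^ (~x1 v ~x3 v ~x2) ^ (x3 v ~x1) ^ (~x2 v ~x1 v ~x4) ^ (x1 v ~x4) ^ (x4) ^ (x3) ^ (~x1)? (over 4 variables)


Enumerate all 16 truth assignments.
For each, count how many of the 12 clauses are satisfied.
The formula is not fully satisfiable, so the maximum is below 12.
Maximum simultaneously satisfiable clauses = 10.

10


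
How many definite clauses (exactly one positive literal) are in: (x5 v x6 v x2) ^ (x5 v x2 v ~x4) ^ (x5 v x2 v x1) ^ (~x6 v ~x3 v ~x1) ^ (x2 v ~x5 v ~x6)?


A definite clause has exactly one positive literal.
Clause 1: 3 positive -> not definite
Clause 2: 2 positive -> not definite
Clause 3: 3 positive -> not definite
Clause 4: 0 positive -> not definite
Clause 5: 1 positive -> definite
Definite clause count = 1.

1


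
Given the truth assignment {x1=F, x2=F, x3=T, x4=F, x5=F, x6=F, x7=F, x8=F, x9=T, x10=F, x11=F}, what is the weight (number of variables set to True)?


The weight is the number of variables assigned True.
True variables: x3, x9.
Weight = 2.

2


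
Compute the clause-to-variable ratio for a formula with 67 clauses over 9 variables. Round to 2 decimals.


Clause-to-variable ratio = clauses / variables.
67 / 9 = 7.44.

7.44


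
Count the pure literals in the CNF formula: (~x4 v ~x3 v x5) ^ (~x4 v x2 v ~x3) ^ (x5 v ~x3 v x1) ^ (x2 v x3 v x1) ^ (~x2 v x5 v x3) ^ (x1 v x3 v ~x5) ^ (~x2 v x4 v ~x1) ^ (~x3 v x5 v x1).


A pure literal appears in only one polarity across all clauses.
No pure literals found.
Count = 0.

0


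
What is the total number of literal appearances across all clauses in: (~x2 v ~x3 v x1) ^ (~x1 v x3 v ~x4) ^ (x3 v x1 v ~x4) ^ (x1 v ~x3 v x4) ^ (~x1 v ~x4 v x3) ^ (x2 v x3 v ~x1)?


Clause lengths: 3, 3, 3, 3, 3, 3.
Sum = 3 + 3 + 3 + 3 + 3 + 3 = 18.

18


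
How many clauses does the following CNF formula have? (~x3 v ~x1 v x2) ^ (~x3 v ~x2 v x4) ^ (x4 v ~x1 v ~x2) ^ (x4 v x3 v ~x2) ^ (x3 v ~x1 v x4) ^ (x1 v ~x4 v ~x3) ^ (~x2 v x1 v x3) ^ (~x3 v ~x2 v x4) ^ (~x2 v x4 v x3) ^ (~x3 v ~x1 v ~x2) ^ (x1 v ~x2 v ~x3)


Each group enclosed in parentheses joined by ^ is one clause.
Counting the conjuncts: 11 clauses.

11


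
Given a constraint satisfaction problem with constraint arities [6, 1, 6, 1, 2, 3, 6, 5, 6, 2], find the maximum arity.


The arities are: 6, 1, 6, 1, 2, 3, 6, 5, 6, 2.
Scan for the maximum value.
Maximum arity = 6.

6


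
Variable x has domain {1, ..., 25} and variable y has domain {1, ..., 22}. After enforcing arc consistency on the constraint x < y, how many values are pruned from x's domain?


For the constraint x < y, x needs a supporting value in y's domain.
x can be at most 21 (one less than y's maximum).
Valid x values from domain: 21 out of 25.
Pruned = 25 - 21 = 4.

4


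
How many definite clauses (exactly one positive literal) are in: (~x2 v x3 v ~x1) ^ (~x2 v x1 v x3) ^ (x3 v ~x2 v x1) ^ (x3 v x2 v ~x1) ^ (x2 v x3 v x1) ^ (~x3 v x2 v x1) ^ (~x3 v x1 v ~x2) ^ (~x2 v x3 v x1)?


A definite clause has exactly one positive literal.
Clause 1: 1 positive -> definite
Clause 2: 2 positive -> not definite
Clause 3: 2 positive -> not definite
Clause 4: 2 positive -> not definite
Clause 5: 3 positive -> not definite
Clause 6: 2 positive -> not definite
Clause 7: 1 positive -> definite
Clause 8: 2 positive -> not definite
Definite clause count = 2.

2
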